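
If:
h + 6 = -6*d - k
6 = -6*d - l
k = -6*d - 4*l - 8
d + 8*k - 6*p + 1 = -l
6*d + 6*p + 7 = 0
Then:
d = -26/29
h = -14/29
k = -4/29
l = -18/29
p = -47/174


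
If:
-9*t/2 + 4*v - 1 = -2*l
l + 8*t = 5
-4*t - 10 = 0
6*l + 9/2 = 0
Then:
No Solution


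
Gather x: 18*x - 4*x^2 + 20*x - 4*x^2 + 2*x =-8*x^2 + 40*x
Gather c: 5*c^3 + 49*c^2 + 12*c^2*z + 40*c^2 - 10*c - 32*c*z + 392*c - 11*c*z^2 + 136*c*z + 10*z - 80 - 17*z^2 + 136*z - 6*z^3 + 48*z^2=5*c^3 + c^2*(12*z + 89) + c*(-11*z^2 + 104*z + 382) - 6*z^3 + 31*z^2 + 146*z - 80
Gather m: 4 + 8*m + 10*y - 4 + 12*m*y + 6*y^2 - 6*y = m*(12*y + 8) + 6*y^2 + 4*y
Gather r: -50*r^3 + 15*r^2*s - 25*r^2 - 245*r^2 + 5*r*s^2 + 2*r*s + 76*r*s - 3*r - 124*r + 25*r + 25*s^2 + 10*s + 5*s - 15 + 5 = -50*r^3 + r^2*(15*s - 270) + r*(5*s^2 + 78*s - 102) + 25*s^2 + 15*s - 10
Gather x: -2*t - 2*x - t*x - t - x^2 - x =-3*t - x^2 + x*(-t - 3)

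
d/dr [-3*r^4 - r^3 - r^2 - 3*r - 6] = -12*r^3 - 3*r^2 - 2*r - 3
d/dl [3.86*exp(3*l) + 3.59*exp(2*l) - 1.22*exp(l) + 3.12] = (11.58*exp(2*l) + 7.18*exp(l) - 1.22)*exp(l)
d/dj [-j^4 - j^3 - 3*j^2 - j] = -4*j^3 - 3*j^2 - 6*j - 1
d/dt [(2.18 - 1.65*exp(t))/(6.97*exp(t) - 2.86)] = -10.4756*exp(t)/(6.97*exp(t) - 2.86)^2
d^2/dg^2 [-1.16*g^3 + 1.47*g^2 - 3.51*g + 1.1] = 2.94 - 6.96*g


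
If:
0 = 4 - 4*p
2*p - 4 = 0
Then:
No Solution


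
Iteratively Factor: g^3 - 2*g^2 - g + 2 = (g - 2)*(g^2 - 1) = (g - 2)*(g - 1)*(g + 1)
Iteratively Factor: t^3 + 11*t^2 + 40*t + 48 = (t + 3)*(t^2 + 8*t + 16) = (t + 3)*(t + 4)*(t + 4)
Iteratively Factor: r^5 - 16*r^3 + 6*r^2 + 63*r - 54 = (r + 3)*(r^4 - 3*r^3 - 7*r^2 + 27*r - 18) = (r + 3)^2*(r^3 - 6*r^2 + 11*r - 6) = (r - 2)*(r + 3)^2*(r^2 - 4*r + 3) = (r - 2)*(r - 1)*(r + 3)^2*(r - 3)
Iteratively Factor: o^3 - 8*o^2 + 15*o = (o)*(o^2 - 8*o + 15) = o*(o - 5)*(o - 3)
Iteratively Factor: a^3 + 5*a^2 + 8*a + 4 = (a + 2)*(a^2 + 3*a + 2) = (a + 2)^2*(a + 1)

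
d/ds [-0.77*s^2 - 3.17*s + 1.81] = -1.54*s - 3.17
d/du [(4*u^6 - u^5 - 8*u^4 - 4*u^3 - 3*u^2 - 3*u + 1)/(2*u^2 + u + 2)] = (32*u^7 + 14*u^6 + 12*u^5 - 42*u^4 - 72*u^3 - 21*u^2 - 16*u - 7)/(4*u^4 + 4*u^3 + 9*u^2 + 4*u + 4)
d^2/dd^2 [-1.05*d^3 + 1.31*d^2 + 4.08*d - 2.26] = 2.62 - 6.3*d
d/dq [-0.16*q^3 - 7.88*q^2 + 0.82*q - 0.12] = -0.48*q^2 - 15.76*q + 0.82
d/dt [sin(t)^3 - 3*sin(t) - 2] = -3*cos(t)^3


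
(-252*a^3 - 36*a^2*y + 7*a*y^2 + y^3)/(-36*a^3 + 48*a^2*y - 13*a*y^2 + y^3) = (42*a^2 + 13*a*y + y^2)/(6*a^2 - 7*a*y + y^2)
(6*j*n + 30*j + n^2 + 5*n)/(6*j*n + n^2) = (n + 5)/n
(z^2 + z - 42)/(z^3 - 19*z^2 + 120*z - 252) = (z + 7)/(z^2 - 13*z + 42)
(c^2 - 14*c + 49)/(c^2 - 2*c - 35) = (c - 7)/(c + 5)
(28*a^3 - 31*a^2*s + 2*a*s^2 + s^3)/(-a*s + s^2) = -28*a^2/s + 3*a + s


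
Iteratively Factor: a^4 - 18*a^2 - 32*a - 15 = (a + 1)*(a^3 - a^2 - 17*a - 15) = (a + 1)^2*(a^2 - 2*a - 15) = (a - 5)*(a + 1)^2*(a + 3)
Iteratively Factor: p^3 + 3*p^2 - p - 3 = (p - 1)*(p^2 + 4*p + 3) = (p - 1)*(p + 1)*(p + 3)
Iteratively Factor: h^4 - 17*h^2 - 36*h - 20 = (h + 2)*(h^3 - 2*h^2 - 13*h - 10) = (h - 5)*(h + 2)*(h^2 + 3*h + 2) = (h - 5)*(h + 1)*(h + 2)*(h + 2)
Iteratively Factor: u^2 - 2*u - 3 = (u + 1)*(u - 3)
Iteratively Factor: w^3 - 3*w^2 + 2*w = (w - 2)*(w^2 - w) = (w - 2)*(w - 1)*(w)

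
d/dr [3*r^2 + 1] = 6*r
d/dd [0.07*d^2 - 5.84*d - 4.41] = 0.14*d - 5.84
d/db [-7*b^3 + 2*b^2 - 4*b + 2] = -21*b^2 + 4*b - 4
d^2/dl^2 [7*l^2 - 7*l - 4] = 14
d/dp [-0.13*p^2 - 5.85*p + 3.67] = -0.26*p - 5.85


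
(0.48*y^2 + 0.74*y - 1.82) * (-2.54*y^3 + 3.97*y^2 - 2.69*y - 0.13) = -1.2192*y^5 + 0.026*y^4 + 6.2694*y^3 - 9.2784*y^2 + 4.7996*y + 0.2366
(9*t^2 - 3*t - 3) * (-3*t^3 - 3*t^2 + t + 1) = -27*t^5 - 18*t^4 + 27*t^3 + 15*t^2 - 6*t - 3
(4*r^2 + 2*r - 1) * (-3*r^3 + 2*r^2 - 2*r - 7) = -12*r^5 + 2*r^4 - r^3 - 34*r^2 - 12*r + 7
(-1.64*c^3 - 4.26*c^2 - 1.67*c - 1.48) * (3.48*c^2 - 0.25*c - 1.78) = -5.7072*c^5 - 14.4148*c^4 - 1.8274*c^3 + 2.8499*c^2 + 3.3426*c + 2.6344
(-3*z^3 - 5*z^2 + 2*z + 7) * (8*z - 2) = -24*z^4 - 34*z^3 + 26*z^2 + 52*z - 14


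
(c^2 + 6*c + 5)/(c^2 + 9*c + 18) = (c^2 + 6*c + 5)/(c^2 + 9*c + 18)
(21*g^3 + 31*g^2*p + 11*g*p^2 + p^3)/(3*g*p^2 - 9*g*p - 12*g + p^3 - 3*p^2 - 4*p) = (7*g^2 + 8*g*p + p^2)/(p^2 - 3*p - 4)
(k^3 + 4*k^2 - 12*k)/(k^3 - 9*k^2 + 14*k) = (k + 6)/(k - 7)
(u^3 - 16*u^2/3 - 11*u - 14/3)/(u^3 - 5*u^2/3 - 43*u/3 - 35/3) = (3*u^2 - 19*u - 14)/(3*u^2 - 8*u - 35)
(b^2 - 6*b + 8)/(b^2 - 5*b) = (b^2 - 6*b + 8)/(b*(b - 5))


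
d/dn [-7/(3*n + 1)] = 21/(3*n + 1)^2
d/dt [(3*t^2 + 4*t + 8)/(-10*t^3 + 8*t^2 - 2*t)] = (15*t^4 + 40*t^3 + 101*t^2 - 64*t + 8)/(2*t^2*(25*t^4 - 40*t^3 + 26*t^2 - 8*t + 1))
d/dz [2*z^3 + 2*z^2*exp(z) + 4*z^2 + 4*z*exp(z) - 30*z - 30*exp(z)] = 2*z^2*exp(z) + 6*z^2 + 8*z*exp(z) + 8*z - 26*exp(z) - 30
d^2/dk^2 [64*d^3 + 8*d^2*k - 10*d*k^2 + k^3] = -20*d + 6*k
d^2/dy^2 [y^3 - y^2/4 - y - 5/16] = 6*y - 1/2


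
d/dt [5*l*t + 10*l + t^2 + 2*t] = 5*l + 2*t + 2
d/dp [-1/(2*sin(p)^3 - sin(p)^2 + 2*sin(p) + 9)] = 2*(3*sin(p)^2 - sin(p) + 1)*cos(p)/(2*sin(p)^3 - sin(p)^2 + 2*sin(p) + 9)^2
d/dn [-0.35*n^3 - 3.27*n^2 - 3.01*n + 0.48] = -1.05*n^2 - 6.54*n - 3.01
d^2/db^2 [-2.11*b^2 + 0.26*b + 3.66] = -4.22000000000000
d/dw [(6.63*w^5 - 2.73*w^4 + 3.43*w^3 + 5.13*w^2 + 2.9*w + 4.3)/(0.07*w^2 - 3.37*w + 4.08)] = (1.3923*w^6 - 89.7546*w^5 + 163.0924*w^4 - 67.6718*w^3 + 24.4921*w^2 + 41.2588*w + 26.323)/(0.0049*w^4 - 0.4718*w^3 + 11.9281*w^2 - 27.4992*w + 16.6464)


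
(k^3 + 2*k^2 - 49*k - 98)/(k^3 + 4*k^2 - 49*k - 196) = (k + 2)/(k + 4)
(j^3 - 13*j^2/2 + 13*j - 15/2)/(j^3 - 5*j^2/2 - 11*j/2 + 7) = (2*j^2 - 11*j + 15)/(2*j^2 - 3*j - 14)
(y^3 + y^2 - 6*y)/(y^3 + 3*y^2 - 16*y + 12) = y*(y + 3)/(y^2 + 5*y - 6)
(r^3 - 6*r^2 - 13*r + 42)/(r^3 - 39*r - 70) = (r^2 + r - 6)/(r^2 + 7*r + 10)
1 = 1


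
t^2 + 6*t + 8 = (t + 2)*(t + 4)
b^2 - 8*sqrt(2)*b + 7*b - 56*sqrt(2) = (b + 7)*(b - 8*sqrt(2))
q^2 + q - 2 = (q - 1)*(q + 2)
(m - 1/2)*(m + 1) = m^2 + m/2 - 1/2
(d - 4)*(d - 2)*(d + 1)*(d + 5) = d^4 - 23*d^2 + 18*d + 40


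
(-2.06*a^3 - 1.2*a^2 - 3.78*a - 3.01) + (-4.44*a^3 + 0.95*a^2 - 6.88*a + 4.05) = -6.5*a^3 - 0.25*a^2 - 10.66*a + 1.04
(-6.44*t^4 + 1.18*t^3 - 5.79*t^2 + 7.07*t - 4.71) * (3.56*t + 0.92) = -22.9264*t^5 - 1.724*t^4 - 19.5268*t^3 + 19.8424*t^2 - 10.2632*t - 4.3332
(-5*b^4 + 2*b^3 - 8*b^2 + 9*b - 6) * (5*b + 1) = -25*b^5 + 5*b^4 - 38*b^3 + 37*b^2 - 21*b - 6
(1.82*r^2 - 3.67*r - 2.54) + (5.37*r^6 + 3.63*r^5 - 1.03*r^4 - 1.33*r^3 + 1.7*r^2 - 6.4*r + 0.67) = 5.37*r^6 + 3.63*r^5 - 1.03*r^4 - 1.33*r^3 + 3.52*r^2 - 10.07*r - 1.87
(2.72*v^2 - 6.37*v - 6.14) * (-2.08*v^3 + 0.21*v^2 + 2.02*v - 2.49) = -5.6576*v^5 + 13.8208*v^4 + 16.9279*v^3 - 20.9296*v^2 + 3.4585*v + 15.2886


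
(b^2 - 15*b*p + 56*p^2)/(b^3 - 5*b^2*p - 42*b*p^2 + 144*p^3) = (-b + 7*p)/(-b^2 - 3*b*p + 18*p^2)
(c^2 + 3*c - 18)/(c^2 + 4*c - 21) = (c + 6)/(c + 7)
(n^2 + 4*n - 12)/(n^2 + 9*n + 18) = (n - 2)/(n + 3)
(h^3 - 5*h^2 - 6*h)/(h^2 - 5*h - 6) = h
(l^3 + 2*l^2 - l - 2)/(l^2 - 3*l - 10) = (l^2 - 1)/(l - 5)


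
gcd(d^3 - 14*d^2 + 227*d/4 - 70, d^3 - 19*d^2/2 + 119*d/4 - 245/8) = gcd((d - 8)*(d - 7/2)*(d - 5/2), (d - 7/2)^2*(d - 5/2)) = d^2 - 6*d + 35/4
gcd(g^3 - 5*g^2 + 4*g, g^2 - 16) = g - 4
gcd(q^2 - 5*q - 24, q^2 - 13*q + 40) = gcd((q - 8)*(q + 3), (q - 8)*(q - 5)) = q - 8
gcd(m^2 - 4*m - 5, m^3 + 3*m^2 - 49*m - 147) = 1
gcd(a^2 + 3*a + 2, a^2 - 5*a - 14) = a + 2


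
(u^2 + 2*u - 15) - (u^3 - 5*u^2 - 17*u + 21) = -u^3 + 6*u^2 + 19*u - 36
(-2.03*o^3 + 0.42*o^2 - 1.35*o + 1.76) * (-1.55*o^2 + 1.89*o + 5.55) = 3.1465*o^5 - 4.4877*o^4 - 8.3802*o^3 - 2.9485*o^2 - 4.1661*o + 9.768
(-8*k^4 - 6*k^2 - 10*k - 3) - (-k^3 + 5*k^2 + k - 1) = -8*k^4 + k^3 - 11*k^2 - 11*k - 2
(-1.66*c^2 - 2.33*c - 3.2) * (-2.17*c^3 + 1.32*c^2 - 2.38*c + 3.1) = 3.6022*c^5 + 2.8649*c^4 + 7.8192*c^3 - 3.8246*c^2 + 0.392999999999999*c - 9.92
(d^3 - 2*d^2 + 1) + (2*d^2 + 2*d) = d^3 + 2*d + 1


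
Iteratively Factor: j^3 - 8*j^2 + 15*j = (j)*(j^2 - 8*j + 15) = j*(j - 5)*(j - 3)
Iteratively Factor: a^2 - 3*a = (a)*(a - 3)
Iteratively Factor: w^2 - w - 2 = (w - 2)*(w + 1)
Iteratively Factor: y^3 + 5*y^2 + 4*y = (y)*(y^2 + 5*y + 4) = y*(y + 1)*(y + 4)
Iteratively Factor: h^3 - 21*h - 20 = (h - 5)*(h^2 + 5*h + 4) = (h - 5)*(h + 4)*(h + 1)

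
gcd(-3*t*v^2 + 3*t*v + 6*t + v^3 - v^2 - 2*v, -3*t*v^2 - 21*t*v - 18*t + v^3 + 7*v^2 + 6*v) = 3*t*v + 3*t - v^2 - v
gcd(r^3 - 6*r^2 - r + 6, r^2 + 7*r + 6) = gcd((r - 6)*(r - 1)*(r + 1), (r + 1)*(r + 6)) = r + 1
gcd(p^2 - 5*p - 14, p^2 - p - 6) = p + 2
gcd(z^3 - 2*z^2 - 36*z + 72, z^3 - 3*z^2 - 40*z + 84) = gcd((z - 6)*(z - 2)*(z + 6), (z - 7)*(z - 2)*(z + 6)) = z^2 + 4*z - 12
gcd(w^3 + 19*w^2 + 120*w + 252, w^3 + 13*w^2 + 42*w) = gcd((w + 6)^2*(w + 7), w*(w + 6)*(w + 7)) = w^2 + 13*w + 42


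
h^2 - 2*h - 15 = (h - 5)*(h + 3)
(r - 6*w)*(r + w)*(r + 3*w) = r^3 - 2*r^2*w - 21*r*w^2 - 18*w^3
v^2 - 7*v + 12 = (v - 4)*(v - 3)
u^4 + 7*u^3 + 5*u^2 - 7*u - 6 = (u - 1)*(u + 1)^2*(u + 6)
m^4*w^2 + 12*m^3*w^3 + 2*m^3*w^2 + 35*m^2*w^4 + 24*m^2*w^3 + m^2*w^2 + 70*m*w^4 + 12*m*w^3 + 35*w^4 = (m + 5*w)*(m + 7*w)*(m*w + w)^2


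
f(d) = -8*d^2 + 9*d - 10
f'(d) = 9 - 16*d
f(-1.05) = -28.27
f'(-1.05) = 25.80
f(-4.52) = -214.12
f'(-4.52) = 81.32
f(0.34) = -7.86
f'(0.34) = 3.56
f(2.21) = -29.18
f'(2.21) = -26.36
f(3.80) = -91.32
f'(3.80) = -51.80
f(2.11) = -26.63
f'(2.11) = -24.76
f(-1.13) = -30.39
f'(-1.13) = 27.08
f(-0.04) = -10.37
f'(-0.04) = 9.64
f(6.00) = -244.00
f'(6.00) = -87.00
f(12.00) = -1054.00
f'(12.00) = -183.00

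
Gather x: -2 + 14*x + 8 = 14*x + 6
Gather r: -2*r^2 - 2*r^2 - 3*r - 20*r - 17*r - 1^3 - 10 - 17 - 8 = -4*r^2 - 40*r - 36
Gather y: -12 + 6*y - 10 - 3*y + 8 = 3*y - 14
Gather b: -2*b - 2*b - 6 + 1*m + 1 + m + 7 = -4*b + 2*m + 2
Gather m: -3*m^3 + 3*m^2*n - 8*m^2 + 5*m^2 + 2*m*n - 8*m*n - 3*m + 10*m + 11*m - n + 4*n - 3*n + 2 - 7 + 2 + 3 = -3*m^3 + m^2*(3*n - 3) + m*(18 - 6*n)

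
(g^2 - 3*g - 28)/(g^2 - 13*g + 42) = (g + 4)/(g - 6)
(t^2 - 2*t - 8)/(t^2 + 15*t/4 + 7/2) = 4*(t - 4)/(4*t + 7)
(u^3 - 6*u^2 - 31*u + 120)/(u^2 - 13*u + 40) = (u^2 + 2*u - 15)/(u - 5)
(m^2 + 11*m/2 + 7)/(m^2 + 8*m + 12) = (m + 7/2)/(m + 6)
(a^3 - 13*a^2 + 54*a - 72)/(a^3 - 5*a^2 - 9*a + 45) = (a^2 - 10*a + 24)/(a^2 - 2*a - 15)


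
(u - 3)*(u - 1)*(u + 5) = u^3 + u^2 - 17*u + 15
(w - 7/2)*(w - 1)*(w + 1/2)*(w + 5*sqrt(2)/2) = w^4 - 4*w^3 + 5*sqrt(2)*w^3/2 - 10*sqrt(2)*w^2 + 5*w^2/4 + 7*w/4 + 25*sqrt(2)*w/8 + 35*sqrt(2)/8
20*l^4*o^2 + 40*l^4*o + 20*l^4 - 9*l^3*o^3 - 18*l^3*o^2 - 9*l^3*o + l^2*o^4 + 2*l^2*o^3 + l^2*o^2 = (-5*l + o)*(-4*l + o)*(l*o + l)^2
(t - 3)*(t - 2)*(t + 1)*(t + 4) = t^4 - 15*t^2 + 10*t + 24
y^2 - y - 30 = (y - 6)*(y + 5)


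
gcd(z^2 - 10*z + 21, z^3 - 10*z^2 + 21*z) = z^2 - 10*z + 21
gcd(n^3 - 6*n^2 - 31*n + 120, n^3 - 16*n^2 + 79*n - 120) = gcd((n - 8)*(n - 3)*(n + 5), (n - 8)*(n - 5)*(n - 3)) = n^2 - 11*n + 24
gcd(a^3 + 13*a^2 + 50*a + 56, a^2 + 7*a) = a + 7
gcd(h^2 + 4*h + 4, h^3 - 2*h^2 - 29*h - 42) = h + 2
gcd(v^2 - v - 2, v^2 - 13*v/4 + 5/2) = v - 2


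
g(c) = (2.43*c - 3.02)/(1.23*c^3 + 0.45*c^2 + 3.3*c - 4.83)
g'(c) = (2.43*c - 3.02)*(-3.69*c^2 - 0.9*c - 3.3)/(1.23*c^3 + 0.45*c^2 + 3.3*c - 4.83)^2 + 2.43/(1.23*c^3 + 0.45*c^2 + 3.3*c - 4.83) = (-5.9778*c^3 + 10.0503*c^2 + 2.718*c - 1.7709)/(1.5129*c^6 + 1.107*c^5 + 8.3205*c^4 - 8.9118*c^3 + 6.543*c^2 - 31.878*c + 23.3289)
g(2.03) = 0.14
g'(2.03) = -0.02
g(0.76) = 0.77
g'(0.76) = 1.50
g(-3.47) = 0.18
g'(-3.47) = 0.09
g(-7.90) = 0.04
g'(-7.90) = 0.01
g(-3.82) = 0.15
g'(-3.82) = 0.07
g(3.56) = 0.08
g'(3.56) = -0.03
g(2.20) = 0.13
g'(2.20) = -0.03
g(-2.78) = 0.26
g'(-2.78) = 0.14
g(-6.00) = 0.06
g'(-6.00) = 0.02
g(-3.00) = 0.23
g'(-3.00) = 0.13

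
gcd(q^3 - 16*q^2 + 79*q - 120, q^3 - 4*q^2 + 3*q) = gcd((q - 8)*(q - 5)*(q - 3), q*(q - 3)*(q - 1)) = q - 3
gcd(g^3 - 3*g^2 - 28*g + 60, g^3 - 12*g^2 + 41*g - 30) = g - 6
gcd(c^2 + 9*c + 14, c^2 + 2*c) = c + 2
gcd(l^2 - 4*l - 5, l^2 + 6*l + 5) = l + 1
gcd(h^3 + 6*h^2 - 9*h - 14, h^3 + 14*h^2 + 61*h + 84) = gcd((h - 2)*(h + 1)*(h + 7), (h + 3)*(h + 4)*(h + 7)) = h + 7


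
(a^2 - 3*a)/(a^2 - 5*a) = (a - 3)/(a - 5)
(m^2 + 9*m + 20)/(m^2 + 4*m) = (m + 5)/m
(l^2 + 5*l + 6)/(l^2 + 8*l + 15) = (l + 2)/(l + 5)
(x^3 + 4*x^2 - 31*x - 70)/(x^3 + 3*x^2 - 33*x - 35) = (x + 2)/(x + 1)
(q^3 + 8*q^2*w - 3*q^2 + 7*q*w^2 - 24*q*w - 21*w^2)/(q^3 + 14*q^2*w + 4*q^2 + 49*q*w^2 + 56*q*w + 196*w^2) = (q^2 + q*w - 3*q - 3*w)/(q^2 + 7*q*w + 4*q + 28*w)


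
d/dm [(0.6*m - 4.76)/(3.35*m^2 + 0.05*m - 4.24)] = (-2.01*m^2 + 31.892*m - 2.306)/(11.2225*m^4 + 0.335*m^3 - 28.4055*m^2 - 0.424*m + 17.9776)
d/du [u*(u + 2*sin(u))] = 2*u*cos(u) + 2*u + 2*sin(u)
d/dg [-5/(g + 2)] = 5/(g + 2)^2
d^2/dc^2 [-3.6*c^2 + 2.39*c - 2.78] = -7.20000000000000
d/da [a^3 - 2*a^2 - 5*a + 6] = 3*a^2 - 4*a - 5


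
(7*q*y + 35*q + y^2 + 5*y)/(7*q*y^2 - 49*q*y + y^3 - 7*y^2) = (y + 5)/(y*(y - 7))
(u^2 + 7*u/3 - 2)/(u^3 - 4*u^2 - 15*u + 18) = (u - 2/3)/(u^2 - 7*u + 6)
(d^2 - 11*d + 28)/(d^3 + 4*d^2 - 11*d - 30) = (d^2 - 11*d + 28)/(d^3 + 4*d^2 - 11*d - 30)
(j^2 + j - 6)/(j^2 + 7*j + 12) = (j - 2)/(j + 4)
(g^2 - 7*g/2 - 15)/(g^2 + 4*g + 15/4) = 2*(g - 6)/(2*g + 3)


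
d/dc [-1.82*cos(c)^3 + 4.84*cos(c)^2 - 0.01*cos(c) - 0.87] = (5.46*cos(c)^2 - 9.68*cos(c) + 0.01)*sin(c)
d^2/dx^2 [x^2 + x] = 2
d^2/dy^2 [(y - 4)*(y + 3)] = 2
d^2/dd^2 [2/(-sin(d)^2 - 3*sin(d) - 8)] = 2*(4*sin(d)^4 + 9*sin(d)^3 - 29*sin(d)^2 - 42*sin(d) - 2)/(sin(d)^2 + 3*sin(d) + 8)^3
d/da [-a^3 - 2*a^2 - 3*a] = -3*a^2 - 4*a - 3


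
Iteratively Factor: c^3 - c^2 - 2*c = (c)*(c^2 - c - 2) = c*(c - 2)*(c + 1)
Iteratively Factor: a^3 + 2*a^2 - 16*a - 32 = (a + 4)*(a^2 - 2*a - 8) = (a - 4)*(a + 4)*(a + 2)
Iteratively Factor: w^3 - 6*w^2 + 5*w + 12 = (w + 1)*(w^2 - 7*w + 12) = (w - 3)*(w + 1)*(w - 4)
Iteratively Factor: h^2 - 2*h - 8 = (h + 2)*(h - 4)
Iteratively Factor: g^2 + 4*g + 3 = (g + 1)*(g + 3)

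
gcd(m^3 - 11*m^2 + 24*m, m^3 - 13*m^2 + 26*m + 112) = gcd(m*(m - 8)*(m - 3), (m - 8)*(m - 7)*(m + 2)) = m - 8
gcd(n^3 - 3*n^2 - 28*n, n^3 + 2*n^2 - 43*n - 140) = n^2 - 3*n - 28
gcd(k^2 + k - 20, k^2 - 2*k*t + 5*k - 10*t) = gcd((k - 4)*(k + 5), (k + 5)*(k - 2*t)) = k + 5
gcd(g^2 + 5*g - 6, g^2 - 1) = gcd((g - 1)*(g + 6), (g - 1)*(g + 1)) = g - 1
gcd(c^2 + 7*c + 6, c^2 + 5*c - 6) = c + 6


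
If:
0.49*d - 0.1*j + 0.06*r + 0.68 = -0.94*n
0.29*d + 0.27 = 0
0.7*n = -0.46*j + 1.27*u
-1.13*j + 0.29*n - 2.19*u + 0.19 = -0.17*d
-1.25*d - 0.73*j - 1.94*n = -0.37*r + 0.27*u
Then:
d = -0.93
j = 0.03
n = -0.03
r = -3.24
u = -0.00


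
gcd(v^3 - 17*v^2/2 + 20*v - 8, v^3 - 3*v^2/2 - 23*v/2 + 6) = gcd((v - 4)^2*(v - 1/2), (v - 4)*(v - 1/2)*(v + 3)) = v^2 - 9*v/2 + 2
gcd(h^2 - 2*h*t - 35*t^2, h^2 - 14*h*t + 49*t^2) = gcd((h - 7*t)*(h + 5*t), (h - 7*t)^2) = -h + 7*t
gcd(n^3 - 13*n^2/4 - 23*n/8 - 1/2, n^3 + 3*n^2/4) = 1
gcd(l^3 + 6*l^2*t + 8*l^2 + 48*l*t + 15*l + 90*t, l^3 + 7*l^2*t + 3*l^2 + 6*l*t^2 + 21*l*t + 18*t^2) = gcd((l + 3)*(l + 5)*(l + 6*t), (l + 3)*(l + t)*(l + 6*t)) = l^2 + 6*l*t + 3*l + 18*t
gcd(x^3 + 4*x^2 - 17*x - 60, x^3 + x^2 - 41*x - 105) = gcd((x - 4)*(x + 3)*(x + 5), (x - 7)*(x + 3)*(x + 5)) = x^2 + 8*x + 15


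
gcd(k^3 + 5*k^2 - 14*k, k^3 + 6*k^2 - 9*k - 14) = k^2 + 5*k - 14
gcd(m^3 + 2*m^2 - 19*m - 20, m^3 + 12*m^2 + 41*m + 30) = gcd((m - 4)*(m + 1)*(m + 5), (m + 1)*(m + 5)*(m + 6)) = m^2 + 6*m + 5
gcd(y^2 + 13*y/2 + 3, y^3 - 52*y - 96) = y + 6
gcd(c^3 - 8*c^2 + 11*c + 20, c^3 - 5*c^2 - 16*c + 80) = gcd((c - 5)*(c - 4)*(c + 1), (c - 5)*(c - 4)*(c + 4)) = c^2 - 9*c + 20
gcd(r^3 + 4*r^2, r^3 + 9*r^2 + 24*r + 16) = r + 4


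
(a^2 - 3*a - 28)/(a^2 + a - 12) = (a - 7)/(a - 3)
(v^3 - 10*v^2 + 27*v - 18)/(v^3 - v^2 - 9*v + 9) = (v - 6)/(v + 3)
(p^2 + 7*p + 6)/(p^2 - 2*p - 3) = (p + 6)/(p - 3)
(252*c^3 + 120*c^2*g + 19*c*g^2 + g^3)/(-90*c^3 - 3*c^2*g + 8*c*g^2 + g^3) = (-42*c^2 - 13*c*g - g^2)/(15*c^2 - 2*c*g - g^2)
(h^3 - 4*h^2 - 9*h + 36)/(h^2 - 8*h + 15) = (h^2 - h - 12)/(h - 5)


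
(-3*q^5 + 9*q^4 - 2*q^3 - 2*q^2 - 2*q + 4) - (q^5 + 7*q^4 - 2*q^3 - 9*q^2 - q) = -4*q^5 + 2*q^4 + 7*q^2 - q + 4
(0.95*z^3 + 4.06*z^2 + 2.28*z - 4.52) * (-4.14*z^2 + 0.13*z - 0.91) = -3.933*z^5 - 16.6849*z^4 - 9.7759*z^3 + 15.3146*z^2 - 2.6624*z + 4.1132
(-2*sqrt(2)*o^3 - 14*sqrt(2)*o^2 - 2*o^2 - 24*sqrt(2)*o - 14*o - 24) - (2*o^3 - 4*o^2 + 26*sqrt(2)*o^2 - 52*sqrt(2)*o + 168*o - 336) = -2*sqrt(2)*o^3 - 2*o^3 - 40*sqrt(2)*o^2 + 2*o^2 - 182*o + 28*sqrt(2)*o + 312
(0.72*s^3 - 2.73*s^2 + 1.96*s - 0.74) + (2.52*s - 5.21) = 0.72*s^3 - 2.73*s^2 + 4.48*s - 5.95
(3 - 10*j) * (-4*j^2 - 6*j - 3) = 40*j^3 + 48*j^2 + 12*j - 9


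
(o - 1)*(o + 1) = o^2 - 1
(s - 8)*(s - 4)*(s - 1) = s^3 - 13*s^2 + 44*s - 32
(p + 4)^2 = p^2 + 8*p + 16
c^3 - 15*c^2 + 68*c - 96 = (c - 8)*(c - 4)*(c - 3)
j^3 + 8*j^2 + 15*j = j*(j + 3)*(j + 5)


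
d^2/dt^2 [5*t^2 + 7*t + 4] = 10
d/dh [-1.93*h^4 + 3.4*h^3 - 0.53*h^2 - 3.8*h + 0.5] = -7.72*h^3 + 10.2*h^2 - 1.06*h - 3.8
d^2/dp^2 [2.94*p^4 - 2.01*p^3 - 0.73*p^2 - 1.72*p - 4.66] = 35.28*p^2 - 12.06*p - 1.46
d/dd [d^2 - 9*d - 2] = 2*d - 9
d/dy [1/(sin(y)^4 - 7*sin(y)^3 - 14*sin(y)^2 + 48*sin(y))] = (-4*sin(y)^3 + 21*sin(y)^2 + 28*sin(y) - 48)*cos(y)/((sin(y)^3 - 7*sin(y)^2 - 14*sin(y) + 48)^2*sin(y)^2)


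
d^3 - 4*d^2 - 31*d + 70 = (d - 7)*(d - 2)*(d + 5)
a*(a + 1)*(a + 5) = a^3 + 6*a^2 + 5*a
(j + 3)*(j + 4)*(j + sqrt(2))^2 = j^4 + 2*sqrt(2)*j^3 + 7*j^3 + 14*j^2 + 14*sqrt(2)*j^2 + 14*j + 24*sqrt(2)*j + 24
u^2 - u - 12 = (u - 4)*(u + 3)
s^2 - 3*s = s*(s - 3)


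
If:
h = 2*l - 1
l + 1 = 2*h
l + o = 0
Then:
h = 1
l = 1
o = -1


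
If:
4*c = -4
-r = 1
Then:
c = -1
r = -1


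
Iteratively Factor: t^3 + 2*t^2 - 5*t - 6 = (t + 1)*(t^2 + t - 6) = (t - 2)*(t + 1)*(t + 3)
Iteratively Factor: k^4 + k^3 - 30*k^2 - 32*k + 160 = (k + 4)*(k^3 - 3*k^2 - 18*k + 40) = (k - 5)*(k + 4)*(k^2 + 2*k - 8) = (k - 5)*(k + 4)^2*(k - 2)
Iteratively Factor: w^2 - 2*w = (w)*(w - 2)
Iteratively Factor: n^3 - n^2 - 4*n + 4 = (n - 1)*(n^2 - 4) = (n - 1)*(n + 2)*(n - 2)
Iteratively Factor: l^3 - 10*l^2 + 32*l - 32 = (l - 4)*(l^2 - 6*l + 8) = (l - 4)^2*(l - 2)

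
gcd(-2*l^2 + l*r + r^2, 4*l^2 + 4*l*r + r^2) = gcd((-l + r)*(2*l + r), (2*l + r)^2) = 2*l + r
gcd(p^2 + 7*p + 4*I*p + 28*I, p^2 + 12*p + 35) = p + 7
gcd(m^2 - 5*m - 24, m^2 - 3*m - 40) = m - 8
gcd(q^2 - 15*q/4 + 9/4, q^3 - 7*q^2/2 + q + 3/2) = q - 3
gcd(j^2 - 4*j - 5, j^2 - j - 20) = j - 5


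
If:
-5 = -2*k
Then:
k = 5/2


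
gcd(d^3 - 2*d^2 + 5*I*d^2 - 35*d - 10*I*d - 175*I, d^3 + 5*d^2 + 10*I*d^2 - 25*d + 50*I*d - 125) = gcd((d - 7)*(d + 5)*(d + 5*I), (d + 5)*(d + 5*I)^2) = d^2 + d*(5 + 5*I) + 25*I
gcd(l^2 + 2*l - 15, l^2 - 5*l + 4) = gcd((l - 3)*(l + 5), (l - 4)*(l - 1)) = 1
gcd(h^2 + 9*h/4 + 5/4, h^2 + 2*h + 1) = h + 1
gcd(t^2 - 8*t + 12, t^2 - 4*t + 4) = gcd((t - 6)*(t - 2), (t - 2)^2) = t - 2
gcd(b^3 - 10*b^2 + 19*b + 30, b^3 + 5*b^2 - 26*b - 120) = b - 5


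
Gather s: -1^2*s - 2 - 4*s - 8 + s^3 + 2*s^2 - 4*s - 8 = s^3 + 2*s^2 - 9*s - 18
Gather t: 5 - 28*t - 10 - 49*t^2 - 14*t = -49*t^2 - 42*t - 5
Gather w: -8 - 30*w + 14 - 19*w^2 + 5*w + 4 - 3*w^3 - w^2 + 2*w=-3*w^3 - 20*w^2 - 23*w + 10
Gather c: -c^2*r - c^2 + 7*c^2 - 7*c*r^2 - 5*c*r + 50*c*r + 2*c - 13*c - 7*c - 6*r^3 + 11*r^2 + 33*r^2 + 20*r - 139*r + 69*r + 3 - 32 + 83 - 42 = c^2*(6 - r) + c*(-7*r^2 + 45*r - 18) - 6*r^3 + 44*r^2 - 50*r + 12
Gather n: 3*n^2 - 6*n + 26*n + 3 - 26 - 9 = 3*n^2 + 20*n - 32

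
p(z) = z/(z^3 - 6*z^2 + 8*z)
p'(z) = z*(-3*z^2 + 12*z - 8)/(z^3 - 6*z^2 + 8*z)^2 + 1/(z^3 - 6*z^2 + 8*z) = 2*(3 - z)/(z^2 - 6*z + 8)^2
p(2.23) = -2.46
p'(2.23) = 9.29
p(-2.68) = 0.03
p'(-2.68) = 0.01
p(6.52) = 0.09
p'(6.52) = -0.05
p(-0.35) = 0.10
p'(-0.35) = 0.06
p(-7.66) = 0.01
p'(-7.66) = 0.00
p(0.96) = 0.32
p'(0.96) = 0.41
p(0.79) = 0.26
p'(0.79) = 0.29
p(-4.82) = 0.02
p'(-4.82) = 0.00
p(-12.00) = 0.00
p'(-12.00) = 0.00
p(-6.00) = 0.01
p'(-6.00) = 0.00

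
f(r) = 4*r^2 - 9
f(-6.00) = 135.00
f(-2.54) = 16.81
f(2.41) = 14.23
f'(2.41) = 19.28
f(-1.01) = -4.92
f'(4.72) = 37.76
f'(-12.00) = -96.00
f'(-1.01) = -8.08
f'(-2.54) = -20.32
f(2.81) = 22.58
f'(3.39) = 27.12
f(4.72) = 80.11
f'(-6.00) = -48.00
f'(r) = 8*r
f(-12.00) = 567.00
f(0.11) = -8.95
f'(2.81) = 22.48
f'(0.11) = 0.88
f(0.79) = -6.50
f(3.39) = 36.97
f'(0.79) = 6.32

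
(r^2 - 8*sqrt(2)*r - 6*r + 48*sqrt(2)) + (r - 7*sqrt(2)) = r^2 - 8*sqrt(2)*r - 5*r + 41*sqrt(2)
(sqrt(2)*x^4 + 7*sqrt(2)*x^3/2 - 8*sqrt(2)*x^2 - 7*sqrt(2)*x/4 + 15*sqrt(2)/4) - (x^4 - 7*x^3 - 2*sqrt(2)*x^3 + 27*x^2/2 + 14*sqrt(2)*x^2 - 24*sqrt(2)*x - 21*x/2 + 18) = -x^4 + sqrt(2)*x^4 + 7*x^3 + 11*sqrt(2)*x^3/2 - 22*sqrt(2)*x^2 - 27*x^2/2 + 21*x/2 + 89*sqrt(2)*x/4 - 18 + 15*sqrt(2)/4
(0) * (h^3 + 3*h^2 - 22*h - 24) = 0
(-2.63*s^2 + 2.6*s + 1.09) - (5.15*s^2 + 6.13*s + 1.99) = -7.78*s^2 - 3.53*s - 0.9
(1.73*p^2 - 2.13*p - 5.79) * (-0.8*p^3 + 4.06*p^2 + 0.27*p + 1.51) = -1.384*p^5 + 8.7278*p^4 - 3.5487*p^3 - 21.4702*p^2 - 4.7796*p - 8.7429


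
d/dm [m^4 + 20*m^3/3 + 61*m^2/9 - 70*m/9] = 4*m^3 + 20*m^2 + 122*m/9 - 70/9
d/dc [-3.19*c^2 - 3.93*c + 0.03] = -6.38*c - 3.93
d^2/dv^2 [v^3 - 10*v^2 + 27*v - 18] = 6*v - 20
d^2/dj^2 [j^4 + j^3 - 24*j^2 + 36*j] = 12*j^2 + 6*j - 48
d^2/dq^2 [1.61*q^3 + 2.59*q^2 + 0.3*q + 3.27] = 9.66*q + 5.18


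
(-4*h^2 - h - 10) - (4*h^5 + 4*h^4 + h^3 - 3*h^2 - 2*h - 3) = -4*h^5 - 4*h^4 - h^3 - h^2 + h - 7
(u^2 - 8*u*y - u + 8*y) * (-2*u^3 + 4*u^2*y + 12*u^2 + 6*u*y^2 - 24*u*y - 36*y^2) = -2*u^5 + 20*u^4*y + 14*u^4 - 26*u^3*y^2 - 140*u^3*y - 12*u^3 - 48*u^2*y^3 + 182*u^2*y^2 + 120*u^2*y + 336*u*y^3 - 156*u*y^2 - 288*y^3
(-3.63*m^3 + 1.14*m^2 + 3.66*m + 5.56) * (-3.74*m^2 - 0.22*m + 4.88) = 13.5762*m^5 - 3.465*m^4 - 31.6536*m^3 - 16.0364*m^2 + 16.6376*m + 27.1328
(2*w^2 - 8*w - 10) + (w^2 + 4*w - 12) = 3*w^2 - 4*w - 22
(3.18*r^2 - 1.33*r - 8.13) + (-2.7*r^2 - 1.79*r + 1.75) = 0.48*r^2 - 3.12*r - 6.38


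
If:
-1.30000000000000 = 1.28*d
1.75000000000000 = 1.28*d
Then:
No Solution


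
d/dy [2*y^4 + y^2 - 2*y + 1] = 8*y^3 + 2*y - 2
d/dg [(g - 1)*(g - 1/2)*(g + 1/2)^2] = 4*g^3 - 3*g^2/2 - 3*g/2 + 1/8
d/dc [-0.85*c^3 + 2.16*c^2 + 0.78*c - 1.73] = -2.55*c^2 + 4.32*c + 0.78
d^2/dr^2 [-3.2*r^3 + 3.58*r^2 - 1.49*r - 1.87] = 7.16 - 19.2*r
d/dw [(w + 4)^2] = 2*w + 8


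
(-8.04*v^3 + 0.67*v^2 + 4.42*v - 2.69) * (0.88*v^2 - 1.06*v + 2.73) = -7.0752*v^5 + 9.112*v^4 - 18.7698*v^3 - 5.2233*v^2 + 14.918*v - 7.3437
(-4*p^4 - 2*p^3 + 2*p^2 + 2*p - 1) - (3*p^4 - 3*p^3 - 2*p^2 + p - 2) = -7*p^4 + p^3 + 4*p^2 + p + 1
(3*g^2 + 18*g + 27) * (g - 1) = 3*g^3 + 15*g^2 + 9*g - 27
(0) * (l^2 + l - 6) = 0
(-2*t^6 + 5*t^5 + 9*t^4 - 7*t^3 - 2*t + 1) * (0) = 0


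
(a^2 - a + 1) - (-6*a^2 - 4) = 7*a^2 - a + 5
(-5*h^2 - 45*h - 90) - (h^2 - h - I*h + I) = -6*h^2 - 44*h + I*h - 90 - I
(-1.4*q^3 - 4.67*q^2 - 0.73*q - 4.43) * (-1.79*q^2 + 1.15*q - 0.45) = 2.506*q^5 + 6.7493*q^4 - 3.4338*q^3 + 9.1917*q^2 - 4.766*q + 1.9935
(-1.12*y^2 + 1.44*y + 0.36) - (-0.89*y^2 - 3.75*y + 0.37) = -0.23*y^2 + 5.19*y - 0.01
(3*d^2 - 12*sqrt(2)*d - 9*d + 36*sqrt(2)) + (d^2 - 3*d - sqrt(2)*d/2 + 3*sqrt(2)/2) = 4*d^2 - 25*sqrt(2)*d/2 - 12*d + 75*sqrt(2)/2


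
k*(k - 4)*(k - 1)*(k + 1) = k^4 - 4*k^3 - k^2 + 4*k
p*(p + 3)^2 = p^3 + 6*p^2 + 9*p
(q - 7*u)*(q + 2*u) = q^2 - 5*q*u - 14*u^2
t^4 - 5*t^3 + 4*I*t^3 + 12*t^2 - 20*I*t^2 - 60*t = t*(t - 5)*(t - 2*I)*(t + 6*I)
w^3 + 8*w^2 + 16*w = w*(w + 4)^2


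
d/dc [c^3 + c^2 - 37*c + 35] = 3*c^2 + 2*c - 37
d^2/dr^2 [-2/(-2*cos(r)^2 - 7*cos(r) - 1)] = 2*(-16*sin(r)^4 + 49*sin(r)^2 + 119*cos(r)/2 - 21*cos(3*r)/2 + 61)/(-2*sin(r)^2 + 7*cos(r) + 3)^3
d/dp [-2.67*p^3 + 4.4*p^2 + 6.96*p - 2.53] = -8.01*p^2 + 8.8*p + 6.96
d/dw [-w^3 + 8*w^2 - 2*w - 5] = -3*w^2 + 16*w - 2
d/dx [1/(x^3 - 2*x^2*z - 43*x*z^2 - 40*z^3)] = (-3*x^2 + 4*x*z + 43*z^2)/(-x^3 + 2*x^2*z + 43*x*z^2 + 40*z^3)^2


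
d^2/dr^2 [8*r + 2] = 0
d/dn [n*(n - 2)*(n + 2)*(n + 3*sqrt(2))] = 4*n^3 + 9*sqrt(2)*n^2 - 8*n - 12*sqrt(2)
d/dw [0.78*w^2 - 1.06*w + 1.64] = 1.56*w - 1.06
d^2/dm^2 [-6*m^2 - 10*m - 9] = -12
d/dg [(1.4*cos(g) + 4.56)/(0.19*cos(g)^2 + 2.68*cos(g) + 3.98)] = (0.266*cos(g)^2 + 1.7328*cos(g) + 6.6488)*sin(g)/(0.0361*cos(g)^4 + 1.0184*cos(g)^3 + 8.6948*cos(g)^2 + 21.3328*cos(g) + 15.8404)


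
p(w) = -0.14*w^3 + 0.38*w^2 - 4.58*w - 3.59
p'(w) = -0.42*w^2 + 0.76*w - 4.58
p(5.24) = -37.30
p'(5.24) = -12.13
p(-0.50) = -1.19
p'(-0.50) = -5.06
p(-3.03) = 17.67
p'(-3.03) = -10.74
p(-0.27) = -2.32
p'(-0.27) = -4.82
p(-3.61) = 24.48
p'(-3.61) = -12.80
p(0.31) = -4.98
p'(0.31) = -4.38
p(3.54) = -21.25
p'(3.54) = -7.15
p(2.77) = -16.34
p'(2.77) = -5.70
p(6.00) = -47.63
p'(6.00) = -15.14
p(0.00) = -3.59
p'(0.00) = -4.58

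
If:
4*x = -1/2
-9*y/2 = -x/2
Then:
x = -1/8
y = -1/72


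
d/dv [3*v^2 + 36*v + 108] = 6*v + 36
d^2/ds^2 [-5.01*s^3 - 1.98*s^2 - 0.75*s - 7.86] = -30.06*s - 3.96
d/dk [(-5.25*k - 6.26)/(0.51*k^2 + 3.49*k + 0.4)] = (2.6775*k^2 + 6.3852*k + 19.7474)/(0.2601*k^4 + 3.5598*k^3 + 12.5881*k^2 + 2.792*k + 0.16)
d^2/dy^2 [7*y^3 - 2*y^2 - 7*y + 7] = 42*y - 4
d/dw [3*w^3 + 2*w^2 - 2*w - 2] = 9*w^2 + 4*w - 2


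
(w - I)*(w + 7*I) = w^2 + 6*I*w + 7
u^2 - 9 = (u - 3)*(u + 3)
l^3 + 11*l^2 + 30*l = l*(l + 5)*(l + 6)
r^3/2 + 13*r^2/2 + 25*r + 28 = (r/2 + 1)*(r + 4)*(r + 7)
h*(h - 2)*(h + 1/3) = h^3 - 5*h^2/3 - 2*h/3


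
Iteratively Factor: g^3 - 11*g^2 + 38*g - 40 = (g - 4)*(g^2 - 7*g + 10) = (g - 4)*(g - 2)*(g - 5)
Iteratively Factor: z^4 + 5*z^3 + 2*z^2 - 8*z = (z + 4)*(z^3 + z^2 - 2*z) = (z + 2)*(z + 4)*(z^2 - z) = z*(z + 2)*(z + 4)*(z - 1)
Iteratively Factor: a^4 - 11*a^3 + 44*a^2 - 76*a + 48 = (a - 3)*(a^3 - 8*a^2 + 20*a - 16) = (a - 3)*(a - 2)*(a^2 - 6*a + 8) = (a - 4)*(a - 3)*(a - 2)*(a - 2)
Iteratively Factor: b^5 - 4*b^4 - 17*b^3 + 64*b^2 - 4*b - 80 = (b - 5)*(b^4 + b^3 - 12*b^2 + 4*b + 16) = (b - 5)*(b + 4)*(b^3 - 3*b^2 + 4) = (b - 5)*(b - 2)*(b + 4)*(b^2 - b - 2) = (b - 5)*(b - 2)^2*(b + 4)*(b + 1)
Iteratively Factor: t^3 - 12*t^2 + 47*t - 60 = (t - 3)*(t^2 - 9*t + 20) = (t - 4)*(t - 3)*(t - 5)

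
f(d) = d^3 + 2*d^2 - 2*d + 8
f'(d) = 3*d^2 + 4*d - 2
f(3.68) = 77.56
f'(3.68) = 53.35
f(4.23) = 111.01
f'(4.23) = 68.60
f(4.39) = 122.37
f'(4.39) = 73.38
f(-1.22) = 11.60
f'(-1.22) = -2.41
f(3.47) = 66.92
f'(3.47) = 48.00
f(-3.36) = -0.63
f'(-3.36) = 18.43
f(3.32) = 60.00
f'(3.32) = 44.35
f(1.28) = 10.81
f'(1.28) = 8.04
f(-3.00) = 5.00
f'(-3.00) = 13.00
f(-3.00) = 5.00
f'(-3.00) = 13.00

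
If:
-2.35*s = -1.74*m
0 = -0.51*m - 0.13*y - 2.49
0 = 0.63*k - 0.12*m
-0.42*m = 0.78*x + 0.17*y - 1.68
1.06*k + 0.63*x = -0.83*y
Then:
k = -0.79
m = -4.17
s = -3.09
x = 5.01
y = -2.79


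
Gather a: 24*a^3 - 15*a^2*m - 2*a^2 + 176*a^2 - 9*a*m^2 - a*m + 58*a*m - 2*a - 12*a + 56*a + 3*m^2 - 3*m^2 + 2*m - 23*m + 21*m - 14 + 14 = 24*a^3 + a^2*(174 - 15*m) + a*(-9*m^2 + 57*m + 42)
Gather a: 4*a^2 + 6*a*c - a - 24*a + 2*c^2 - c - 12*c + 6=4*a^2 + a*(6*c - 25) + 2*c^2 - 13*c + 6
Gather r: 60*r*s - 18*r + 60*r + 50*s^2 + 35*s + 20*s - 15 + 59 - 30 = r*(60*s + 42) + 50*s^2 + 55*s + 14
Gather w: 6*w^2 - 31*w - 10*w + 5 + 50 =6*w^2 - 41*w + 55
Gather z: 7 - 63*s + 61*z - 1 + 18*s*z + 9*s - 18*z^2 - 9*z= -54*s - 18*z^2 + z*(18*s + 52) + 6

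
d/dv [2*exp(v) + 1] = 2*exp(v)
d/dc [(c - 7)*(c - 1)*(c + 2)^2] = 4*c^3 - 12*c^2 - 42*c - 4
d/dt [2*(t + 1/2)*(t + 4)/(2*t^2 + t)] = -4/t^2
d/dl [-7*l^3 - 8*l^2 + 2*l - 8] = -21*l^2 - 16*l + 2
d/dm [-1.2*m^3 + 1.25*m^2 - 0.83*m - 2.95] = -3.6*m^2 + 2.5*m - 0.83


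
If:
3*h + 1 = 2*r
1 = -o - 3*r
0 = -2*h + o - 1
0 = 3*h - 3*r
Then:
No Solution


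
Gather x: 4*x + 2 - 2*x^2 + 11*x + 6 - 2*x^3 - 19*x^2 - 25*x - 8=-2*x^3 - 21*x^2 - 10*x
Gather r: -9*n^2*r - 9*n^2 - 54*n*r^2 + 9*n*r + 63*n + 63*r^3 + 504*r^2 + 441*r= -9*n^2 + 63*n + 63*r^3 + r^2*(504 - 54*n) + r*(-9*n^2 + 9*n + 441)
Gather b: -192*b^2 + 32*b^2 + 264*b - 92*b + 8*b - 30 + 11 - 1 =-160*b^2 + 180*b - 20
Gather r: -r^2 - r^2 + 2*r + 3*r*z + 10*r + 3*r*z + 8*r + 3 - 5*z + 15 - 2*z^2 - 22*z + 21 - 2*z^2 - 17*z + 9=-2*r^2 + r*(6*z + 20) - 4*z^2 - 44*z + 48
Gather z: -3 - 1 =-4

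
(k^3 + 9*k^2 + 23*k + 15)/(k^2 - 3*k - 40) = (k^2 + 4*k + 3)/(k - 8)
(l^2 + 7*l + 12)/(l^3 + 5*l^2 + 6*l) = (l + 4)/(l*(l + 2))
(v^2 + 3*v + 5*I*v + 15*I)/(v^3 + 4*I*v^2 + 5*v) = (v + 3)/(v*(v - I))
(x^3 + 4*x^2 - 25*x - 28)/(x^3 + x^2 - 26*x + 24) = (x^2 + 8*x + 7)/(x^2 + 5*x - 6)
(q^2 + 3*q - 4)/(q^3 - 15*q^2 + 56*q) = (q^2 + 3*q - 4)/(q*(q^2 - 15*q + 56))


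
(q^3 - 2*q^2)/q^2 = q - 2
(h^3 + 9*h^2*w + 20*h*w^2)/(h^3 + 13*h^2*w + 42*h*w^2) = (h^2 + 9*h*w + 20*w^2)/(h^2 + 13*h*w + 42*w^2)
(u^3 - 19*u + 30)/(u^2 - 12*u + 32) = (u^3 - 19*u + 30)/(u^2 - 12*u + 32)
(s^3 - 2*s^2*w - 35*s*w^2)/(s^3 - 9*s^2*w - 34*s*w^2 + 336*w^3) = s*(s + 5*w)/(s^2 - 2*s*w - 48*w^2)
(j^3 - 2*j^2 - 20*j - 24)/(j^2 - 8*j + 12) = (j^2 + 4*j + 4)/(j - 2)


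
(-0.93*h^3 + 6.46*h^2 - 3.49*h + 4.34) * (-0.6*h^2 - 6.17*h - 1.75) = 0.558*h^5 + 1.8621*h^4 - 36.1367*h^3 + 7.6243*h^2 - 20.6703*h - 7.595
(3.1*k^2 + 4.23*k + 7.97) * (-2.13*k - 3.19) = -6.603*k^3 - 18.8989*k^2 - 30.4698*k - 25.4243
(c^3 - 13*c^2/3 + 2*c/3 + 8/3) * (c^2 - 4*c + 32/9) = c^5 - 25*c^4/3 + 194*c^3/9 - 416*c^2/27 - 224*c/27 + 256/27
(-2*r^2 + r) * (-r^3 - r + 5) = 2*r^5 - r^4 + 2*r^3 - 11*r^2 + 5*r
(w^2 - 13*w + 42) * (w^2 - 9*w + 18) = w^4 - 22*w^3 + 177*w^2 - 612*w + 756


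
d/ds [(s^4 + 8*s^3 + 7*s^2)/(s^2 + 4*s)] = 2*(s^3 + 10*s^2 + 32*s + 14)/(s^2 + 8*s + 16)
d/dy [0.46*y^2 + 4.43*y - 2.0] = 0.92*y + 4.43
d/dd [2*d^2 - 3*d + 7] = 4*d - 3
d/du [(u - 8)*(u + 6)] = 2*u - 2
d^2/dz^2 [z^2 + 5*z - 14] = 2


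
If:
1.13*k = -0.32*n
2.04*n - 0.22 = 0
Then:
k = -0.03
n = 0.11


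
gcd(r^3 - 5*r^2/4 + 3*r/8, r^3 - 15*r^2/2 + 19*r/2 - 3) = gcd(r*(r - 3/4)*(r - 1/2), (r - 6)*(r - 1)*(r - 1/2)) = r - 1/2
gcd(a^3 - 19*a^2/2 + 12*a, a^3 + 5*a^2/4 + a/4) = a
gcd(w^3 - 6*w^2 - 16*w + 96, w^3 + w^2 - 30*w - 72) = w^2 - 2*w - 24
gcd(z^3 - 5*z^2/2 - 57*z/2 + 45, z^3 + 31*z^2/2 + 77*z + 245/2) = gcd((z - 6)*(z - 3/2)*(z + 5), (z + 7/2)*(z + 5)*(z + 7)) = z + 5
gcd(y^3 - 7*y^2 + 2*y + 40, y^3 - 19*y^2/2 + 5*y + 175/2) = y - 5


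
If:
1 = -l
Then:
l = -1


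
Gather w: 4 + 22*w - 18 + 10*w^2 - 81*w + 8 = 10*w^2 - 59*w - 6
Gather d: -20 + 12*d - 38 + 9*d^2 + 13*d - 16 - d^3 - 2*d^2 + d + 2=-d^3 + 7*d^2 + 26*d - 72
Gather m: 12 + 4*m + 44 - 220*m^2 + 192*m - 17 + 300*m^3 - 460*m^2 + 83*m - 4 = 300*m^3 - 680*m^2 + 279*m + 35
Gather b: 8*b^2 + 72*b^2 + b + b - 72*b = 80*b^2 - 70*b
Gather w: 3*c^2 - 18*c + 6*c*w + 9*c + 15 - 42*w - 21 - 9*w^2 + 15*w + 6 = 3*c^2 - 9*c - 9*w^2 + w*(6*c - 27)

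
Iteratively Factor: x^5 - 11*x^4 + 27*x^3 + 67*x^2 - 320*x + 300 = (x + 3)*(x^4 - 14*x^3 + 69*x^2 - 140*x + 100) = (x - 5)*(x + 3)*(x^3 - 9*x^2 + 24*x - 20) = (x - 5)*(x - 2)*(x + 3)*(x^2 - 7*x + 10) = (x - 5)^2*(x - 2)*(x + 3)*(x - 2)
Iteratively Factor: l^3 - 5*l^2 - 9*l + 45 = (l - 3)*(l^2 - 2*l - 15) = (l - 5)*(l - 3)*(l + 3)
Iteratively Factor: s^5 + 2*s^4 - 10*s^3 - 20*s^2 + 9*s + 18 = (s + 2)*(s^4 - 10*s^2 + 9) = (s - 3)*(s + 2)*(s^3 + 3*s^2 - s - 3) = (s - 3)*(s - 1)*(s + 2)*(s^2 + 4*s + 3) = (s - 3)*(s - 1)*(s + 2)*(s + 3)*(s + 1)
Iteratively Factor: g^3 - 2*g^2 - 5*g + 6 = (g - 3)*(g^2 + g - 2) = (g - 3)*(g - 1)*(g + 2)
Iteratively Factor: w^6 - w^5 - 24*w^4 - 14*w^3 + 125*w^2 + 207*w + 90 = (w + 1)*(w^5 - 2*w^4 - 22*w^3 + 8*w^2 + 117*w + 90) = (w + 1)*(w + 3)*(w^4 - 5*w^3 - 7*w^2 + 29*w + 30) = (w + 1)*(w + 2)*(w + 3)*(w^3 - 7*w^2 + 7*w + 15) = (w + 1)^2*(w + 2)*(w + 3)*(w^2 - 8*w + 15) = (w - 5)*(w + 1)^2*(w + 2)*(w + 3)*(w - 3)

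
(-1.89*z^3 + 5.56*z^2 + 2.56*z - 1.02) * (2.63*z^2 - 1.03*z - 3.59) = -4.9707*z^5 + 16.5695*z^4 + 7.7911*z^3 - 25.2798*z^2 - 8.1398*z + 3.6618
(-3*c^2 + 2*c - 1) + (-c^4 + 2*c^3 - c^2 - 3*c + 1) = -c^4 + 2*c^3 - 4*c^2 - c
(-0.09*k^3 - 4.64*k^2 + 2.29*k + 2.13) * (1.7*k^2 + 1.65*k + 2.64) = -0.153*k^5 - 8.0365*k^4 - 4.0006*k^3 - 4.8501*k^2 + 9.5601*k + 5.6232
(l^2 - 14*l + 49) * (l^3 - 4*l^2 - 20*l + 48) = l^5 - 18*l^4 + 85*l^3 + 132*l^2 - 1652*l + 2352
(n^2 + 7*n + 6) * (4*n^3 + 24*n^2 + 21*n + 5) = 4*n^5 + 52*n^4 + 213*n^3 + 296*n^2 + 161*n + 30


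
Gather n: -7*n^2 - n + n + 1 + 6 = 7 - 7*n^2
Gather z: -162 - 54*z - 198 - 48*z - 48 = -102*z - 408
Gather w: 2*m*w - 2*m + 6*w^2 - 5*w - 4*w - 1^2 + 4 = -2*m + 6*w^2 + w*(2*m - 9) + 3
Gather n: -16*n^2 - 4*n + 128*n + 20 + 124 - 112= -16*n^2 + 124*n + 32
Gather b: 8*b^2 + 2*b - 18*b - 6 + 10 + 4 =8*b^2 - 16*b + 8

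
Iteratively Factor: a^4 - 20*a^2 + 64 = (a - 2)*(a^3 + 2*a^2 - 16*a - 32) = (a - 2)*(a + 4)*(a^2 - 2*a - 8) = (a - 4)*(a - 2)*(a + 4)*(a + 2)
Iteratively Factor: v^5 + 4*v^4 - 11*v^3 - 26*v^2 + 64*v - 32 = (v - 1)*(v^4 + 5*v^3 - 6*v^2 - 32*v + 32) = (v - 2)*(v - 1)*(v^3 + 7*v^2 + 8*v - 16) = (v - 2)*(v - 1)*(v + 4)*(v^2 + 3*v - 4) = (v - 2)*(v - 1)^2*(v + 4)*(v + 4)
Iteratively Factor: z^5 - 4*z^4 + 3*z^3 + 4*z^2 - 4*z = (z - 1)*(z^4 - 3*z^3 + 4*z) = (z - 2)*(z - 1)*(z^3 - z^2 - 2*z) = (z - 2)*(z - 1)*(z + 1)*(z^2 - 2*z) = (z - 2)^2*(z - 1)*(z + 1)*(z)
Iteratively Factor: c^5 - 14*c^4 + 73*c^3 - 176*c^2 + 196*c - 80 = (c - 1)*(c^4 - 13*c^3 + 60*c^2 - 116*c + 80) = (c - 2)*(c - 1)*(c^3 - 11*c^2 + 38*c - 40) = (c - 2)^2*(c - 1)*(c^2 - 9*c + 20) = (c - 5)*(c - 2)^2*(c - 1)*(c - 4)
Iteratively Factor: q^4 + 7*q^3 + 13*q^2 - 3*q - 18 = (q + 3)*(q^3 + 4*q^2 + q - 6) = (q + 2)*(q + 3)*(q^2 + 2*q - 3) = (q + 2)*(q + 3)^2*(q - 1)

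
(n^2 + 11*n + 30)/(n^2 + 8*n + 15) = (n + 6)/(n + 3)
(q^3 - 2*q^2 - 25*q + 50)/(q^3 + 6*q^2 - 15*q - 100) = (q^2 - 7*q + 10)/(q^2 + q - 20)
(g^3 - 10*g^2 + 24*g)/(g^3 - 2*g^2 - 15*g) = (-g^2 + 10*g - 24)/(-g^2 + 2*g + 15)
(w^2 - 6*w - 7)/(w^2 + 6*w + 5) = (w - 7)/(w + 5)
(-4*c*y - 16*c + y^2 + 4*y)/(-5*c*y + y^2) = (4*c*y + 16*c - y^2 - 4*y)/(y*(5*c - y))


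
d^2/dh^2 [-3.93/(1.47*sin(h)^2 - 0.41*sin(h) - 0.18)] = (-33.969348*sin(h)^4 + 7.105833*sin(h)^3 + 46.133877*sin(h)^2 - 13.921632*sin(h) + 3.401022)/(-1.47*sin(h)^2 + 0.41*sin(h) + 0.18)^3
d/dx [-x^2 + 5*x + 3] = 5 - 2*x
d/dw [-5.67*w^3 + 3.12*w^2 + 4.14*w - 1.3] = -17.01*w^2 + 6.24*w + 4.14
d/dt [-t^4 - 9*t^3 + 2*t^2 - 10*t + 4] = -4*t^3 - 27*t^2 + 4*t - 10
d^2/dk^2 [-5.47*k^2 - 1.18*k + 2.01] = -10.9400000000000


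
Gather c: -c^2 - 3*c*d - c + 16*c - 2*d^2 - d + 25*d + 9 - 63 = -c^2 + c*(15 - 3*d) - 2*d^2 + 24*d - 54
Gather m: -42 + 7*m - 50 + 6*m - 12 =13*m - 104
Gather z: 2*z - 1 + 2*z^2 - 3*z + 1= 2*z^2 - z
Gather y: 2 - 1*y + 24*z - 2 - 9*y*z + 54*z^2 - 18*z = y*(-9*z - 1) + 54*z^2 + 6*z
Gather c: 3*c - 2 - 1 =3*c - 3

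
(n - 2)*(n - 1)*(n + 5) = n^3 + 2*n^2 - 13*n + 10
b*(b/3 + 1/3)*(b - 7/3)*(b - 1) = b^4/3 - 7*b^3/9 - b^2/3 + 7*b/9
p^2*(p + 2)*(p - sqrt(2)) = p^4 - sqrt(2)*p^3 + 2*p^3 - 2*sqrt(2)*p^2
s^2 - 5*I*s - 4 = (s - 4*I)*(s - I)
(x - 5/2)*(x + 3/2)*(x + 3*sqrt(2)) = x^3 - x^2 + 3*sqrt(2)*x^2 - 3*sqrt(2)*x - 15*x/4 - 45*sqrt(2)/4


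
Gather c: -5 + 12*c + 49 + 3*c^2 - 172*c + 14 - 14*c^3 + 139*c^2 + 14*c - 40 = -14*c^3 + 142*c^2 - 146*c + 18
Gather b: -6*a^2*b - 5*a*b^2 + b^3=-6*a^2*b - 5*a*b^2 + b^3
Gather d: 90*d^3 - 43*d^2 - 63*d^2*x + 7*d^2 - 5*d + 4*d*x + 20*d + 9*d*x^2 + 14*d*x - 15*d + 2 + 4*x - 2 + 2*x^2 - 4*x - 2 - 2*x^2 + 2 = 90*d^3 + d^2*(-63*x - 36) + d*(9*x^2 + 18*x)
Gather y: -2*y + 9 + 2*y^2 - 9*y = 2*y^2 - 11*y + 9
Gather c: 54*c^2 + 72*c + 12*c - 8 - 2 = 54*c^2 + 84*c - 10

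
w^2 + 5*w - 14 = (w - 2)*(w + 7)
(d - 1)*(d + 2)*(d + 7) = d^3 + 8*d^2 + 5*d - 14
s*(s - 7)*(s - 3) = s^3 - 10*s^2 + 21*s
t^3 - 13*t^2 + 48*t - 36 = (t - 6)^2*(t - 1)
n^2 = n^2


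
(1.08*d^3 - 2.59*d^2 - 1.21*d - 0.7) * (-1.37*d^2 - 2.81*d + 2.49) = -1.4796*d^5 + 0.5135*d^4 + 11.6248*d^3 - 2.09*d^2 - 1.0459*d - 1.743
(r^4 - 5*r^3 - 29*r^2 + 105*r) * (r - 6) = r^5 - 11*r^4 + r^3 + 279*r^2 - 630*r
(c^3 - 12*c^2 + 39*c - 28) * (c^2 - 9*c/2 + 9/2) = c^5 - 33*c^4/2 + 195*c^3/2 - 515*c^2/2 + 603*c/2 - 126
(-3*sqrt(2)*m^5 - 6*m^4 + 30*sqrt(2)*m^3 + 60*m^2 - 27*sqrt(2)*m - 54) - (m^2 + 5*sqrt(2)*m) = -3*sqrt(2)*m^5 - 6*m^4 + 30*sqrt(2)*m^3 + 59*m^2 - 32*sqrt(2)*m - 54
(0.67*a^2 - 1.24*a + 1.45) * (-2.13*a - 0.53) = -1.4271*a^3 + 2.2861*a^2 - 2.4313*a - 0.7685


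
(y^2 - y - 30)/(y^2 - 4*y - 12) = (y + 5)/(y + 2)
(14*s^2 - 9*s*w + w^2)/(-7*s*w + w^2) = (-2*s + w)/w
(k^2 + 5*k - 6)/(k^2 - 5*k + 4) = (k + 6)/(k - 4)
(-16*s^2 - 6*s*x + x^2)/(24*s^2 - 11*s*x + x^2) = (2*s + x)/(-3*s + x)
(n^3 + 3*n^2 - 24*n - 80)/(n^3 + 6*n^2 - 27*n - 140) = (n + 4)/(n + 7)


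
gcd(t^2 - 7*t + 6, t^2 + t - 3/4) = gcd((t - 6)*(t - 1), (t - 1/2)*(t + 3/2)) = 1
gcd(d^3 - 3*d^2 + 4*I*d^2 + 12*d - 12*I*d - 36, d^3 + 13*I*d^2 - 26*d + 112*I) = d - 2*I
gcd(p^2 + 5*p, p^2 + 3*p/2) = p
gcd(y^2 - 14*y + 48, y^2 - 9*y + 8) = y - 8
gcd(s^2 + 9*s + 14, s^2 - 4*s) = 1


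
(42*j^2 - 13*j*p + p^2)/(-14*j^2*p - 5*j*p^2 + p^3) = (-6*j + p)/(p*(2*j + p))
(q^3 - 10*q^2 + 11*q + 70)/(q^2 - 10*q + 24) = (q^3 - 10*q^2 + 11*q + 70)/(q^2 - 10*q + 24)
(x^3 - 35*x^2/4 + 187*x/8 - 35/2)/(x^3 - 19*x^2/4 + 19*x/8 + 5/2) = (2*x - 7)/(2*x + 1)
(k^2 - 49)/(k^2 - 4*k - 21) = (k + 7)/(k + 3)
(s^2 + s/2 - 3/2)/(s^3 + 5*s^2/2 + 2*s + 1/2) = (2*s^2 + s - 3)/(2*s^3 + 5*s^2 + 4*s + 1)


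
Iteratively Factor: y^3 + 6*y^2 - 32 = (y + 4)*(y^2 + 2*y - 8) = (y - 2)*(y + 4)*(y + 4)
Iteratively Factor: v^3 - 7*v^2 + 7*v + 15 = (v - 5)*(v^2 - 2*v - 3) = (v - 5)*(v + 1)*(v - 3)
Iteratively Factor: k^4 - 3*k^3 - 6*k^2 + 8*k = (k - 1)*(k^3 - 2*k^2 - 8*k) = (k - 4)*(k - 1)*(k^2 + 2*k) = (k - 4)*(k - 1)*(k + 2)*(k)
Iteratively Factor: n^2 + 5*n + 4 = (n + 1)*(n + 4)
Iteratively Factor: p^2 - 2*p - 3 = (p + 1)*(p - 3)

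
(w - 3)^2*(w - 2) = w^3 - 8*w^2 + 21*w - 18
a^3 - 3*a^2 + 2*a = a*(a - 2)*(a - 1)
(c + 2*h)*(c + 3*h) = c^2 + 5*c*h + 6*h^2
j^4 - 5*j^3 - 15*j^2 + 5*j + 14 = (j - 7)*(j - 1)*(j + 1)*(j + 2)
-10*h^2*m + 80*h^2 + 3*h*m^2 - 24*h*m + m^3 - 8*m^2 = (-2*h + m)*(5*h + m)*(m - 8)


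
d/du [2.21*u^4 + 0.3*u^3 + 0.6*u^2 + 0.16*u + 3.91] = 8.84*u^3 + 0.9*u^2 + 1.2*u + 0.16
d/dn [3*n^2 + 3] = 6*n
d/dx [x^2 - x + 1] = 2*x - 1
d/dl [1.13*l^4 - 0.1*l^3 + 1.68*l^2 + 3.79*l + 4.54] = 4.52*l^3 - 0.3*l^2 + 3.36*l + 3.79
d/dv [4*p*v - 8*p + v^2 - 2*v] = 4*p + 2*v - 2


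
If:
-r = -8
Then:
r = 8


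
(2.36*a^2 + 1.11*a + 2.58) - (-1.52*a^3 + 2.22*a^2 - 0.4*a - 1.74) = 1.52*a^3 + 0.14*a^2 + 1.51*a + 4.32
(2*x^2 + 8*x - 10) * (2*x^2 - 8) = 4*x^4 + 16*x^3 - 36*x^2 - 64*x + 80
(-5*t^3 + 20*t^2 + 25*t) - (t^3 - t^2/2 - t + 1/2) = -6*t^3 + 41*t^2/2 + 26*t - 1/2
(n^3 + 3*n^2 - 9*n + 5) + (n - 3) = n^3 + 3*n^2 - 8*n + 2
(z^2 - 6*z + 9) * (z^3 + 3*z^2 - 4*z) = z^5 - 3*z^4 - 13*z^3 + 51*z^2 - 36*z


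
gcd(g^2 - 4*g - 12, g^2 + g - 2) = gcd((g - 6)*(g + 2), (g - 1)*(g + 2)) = g + 2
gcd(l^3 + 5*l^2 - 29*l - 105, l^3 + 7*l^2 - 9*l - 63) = l^2 + 10*l + 21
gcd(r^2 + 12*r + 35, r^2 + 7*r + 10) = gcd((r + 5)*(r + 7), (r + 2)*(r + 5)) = r + 5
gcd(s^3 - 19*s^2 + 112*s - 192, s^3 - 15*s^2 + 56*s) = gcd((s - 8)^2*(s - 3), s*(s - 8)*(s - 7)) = s - 8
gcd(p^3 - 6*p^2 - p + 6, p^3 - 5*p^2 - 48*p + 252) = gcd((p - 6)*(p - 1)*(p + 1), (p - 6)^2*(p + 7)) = p - 6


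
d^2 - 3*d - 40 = (d - 8)*(d + 5)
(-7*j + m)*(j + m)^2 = -7*j^3 - 13*j^2*m - 5*j*m^2 + m^3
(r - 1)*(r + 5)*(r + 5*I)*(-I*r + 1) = -I*r^4 + 6*r^3 - 4*I*r^3 + 24*r^2 + 10*I*r^2 - 30*r + 20*I*r - 25*I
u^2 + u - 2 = (u - 1)*(u + 2)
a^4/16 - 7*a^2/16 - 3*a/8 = a*(a/4 + 1/4)*(a/4 + 1/2)*(a - 3)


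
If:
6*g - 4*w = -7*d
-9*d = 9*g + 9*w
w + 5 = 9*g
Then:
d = -1/2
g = 11/20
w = -1/20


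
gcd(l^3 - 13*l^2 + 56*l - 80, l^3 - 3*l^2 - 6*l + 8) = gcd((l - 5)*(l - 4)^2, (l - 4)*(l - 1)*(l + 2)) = l - 4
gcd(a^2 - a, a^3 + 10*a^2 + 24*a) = a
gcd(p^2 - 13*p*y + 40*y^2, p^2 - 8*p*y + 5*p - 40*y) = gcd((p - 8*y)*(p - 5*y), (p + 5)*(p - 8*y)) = -p + 8*y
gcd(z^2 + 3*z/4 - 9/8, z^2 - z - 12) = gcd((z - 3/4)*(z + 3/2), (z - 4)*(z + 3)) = 1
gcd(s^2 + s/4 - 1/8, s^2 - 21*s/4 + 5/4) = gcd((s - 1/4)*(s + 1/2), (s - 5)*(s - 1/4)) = s - 1/4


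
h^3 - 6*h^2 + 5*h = h*(h - 5)*(h - 1)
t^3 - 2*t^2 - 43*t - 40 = (t - 8)*(t + 1)*(t + 5)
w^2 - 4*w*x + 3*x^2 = (w - 3*x)*(w - x)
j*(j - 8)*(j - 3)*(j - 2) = j^4 - 13*j^3 + 46*j^2 - 48*j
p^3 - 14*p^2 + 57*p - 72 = (p - 8)*(p - 3)^2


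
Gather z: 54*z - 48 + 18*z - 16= 72*z - 64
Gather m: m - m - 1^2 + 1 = 0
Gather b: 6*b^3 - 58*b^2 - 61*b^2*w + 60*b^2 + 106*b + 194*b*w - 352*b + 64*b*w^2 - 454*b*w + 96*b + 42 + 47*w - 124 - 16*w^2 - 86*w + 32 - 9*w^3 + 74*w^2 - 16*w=6*b^3 + b^2*(2 - 61*w) + b*(64*w^2 - 260*w - 150) - 9*w^3 + 58*w^2 - 55*w - 50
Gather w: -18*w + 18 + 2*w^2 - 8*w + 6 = 2*w^2 - 26*w + 24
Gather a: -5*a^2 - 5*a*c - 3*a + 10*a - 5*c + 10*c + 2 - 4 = -5*a^2 + a*(7 - 5*c) + 5*c - 2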